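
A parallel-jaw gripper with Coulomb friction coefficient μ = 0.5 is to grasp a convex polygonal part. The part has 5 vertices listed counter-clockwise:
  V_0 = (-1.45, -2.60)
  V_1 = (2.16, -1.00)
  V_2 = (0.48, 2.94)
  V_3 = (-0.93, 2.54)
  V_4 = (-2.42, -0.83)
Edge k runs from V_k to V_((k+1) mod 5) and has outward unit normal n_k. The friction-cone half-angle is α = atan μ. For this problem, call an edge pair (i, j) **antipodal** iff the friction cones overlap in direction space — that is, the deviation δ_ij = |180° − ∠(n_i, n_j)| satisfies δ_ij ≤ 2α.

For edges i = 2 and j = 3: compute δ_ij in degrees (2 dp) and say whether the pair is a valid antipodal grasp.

α = atan 0.5 = 26.57°;  2α = 53.13°
edge 2: e_2 = (-1.41, -0.40);  n_2 = (-0.2729, +0.9620)
edge 3: e_3 = (-1.49, -3.37);  n_3 = (-0.9146, +0.4044)
∠(n_2, n_3) = 50.31°
δ = |180° − 50.31°| = 129.69°
129.69° > 2α = 53.13°  →  invalid

δ = 129.69°, invalid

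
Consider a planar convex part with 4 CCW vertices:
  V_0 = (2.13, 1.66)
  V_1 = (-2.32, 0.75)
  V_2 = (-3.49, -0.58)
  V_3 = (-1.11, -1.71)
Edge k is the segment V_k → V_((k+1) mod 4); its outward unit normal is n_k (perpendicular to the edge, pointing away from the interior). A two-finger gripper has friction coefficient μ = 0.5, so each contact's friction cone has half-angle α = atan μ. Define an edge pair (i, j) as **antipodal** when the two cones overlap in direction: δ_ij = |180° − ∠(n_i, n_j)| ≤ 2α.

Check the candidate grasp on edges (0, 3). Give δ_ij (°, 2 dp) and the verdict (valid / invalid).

δ = 34.57°, valid

α = atan 0.5 = 26.57°;  2α = 53.13°
edge 0: e_0 = (-4.45, -0.91);  n_0 = (-0.2003, +0.9797)
edge 3: e_3 = (+3.24, +3.37);  n_3 = (+0.7209, -0.6931)
∠(n_0, n_3) = 145.43°
δ = |180° − 145.43°| = 34.57°
34.57° ≤ 2α = 53.13°  →  valid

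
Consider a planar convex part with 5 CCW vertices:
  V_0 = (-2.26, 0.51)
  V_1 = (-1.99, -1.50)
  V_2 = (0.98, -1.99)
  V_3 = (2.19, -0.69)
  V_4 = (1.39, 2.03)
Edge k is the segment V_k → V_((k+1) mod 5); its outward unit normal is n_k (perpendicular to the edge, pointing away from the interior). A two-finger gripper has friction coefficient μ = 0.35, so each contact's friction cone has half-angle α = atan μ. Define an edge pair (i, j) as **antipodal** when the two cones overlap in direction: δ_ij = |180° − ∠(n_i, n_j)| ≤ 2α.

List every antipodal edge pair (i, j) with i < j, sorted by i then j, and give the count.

count = 3; pairs: (0,3), (1,4), (2,4)

α = atan 0.35 = 19.29°;  2α = 38.58°
n_0 = (-0.9911, -0.1331)
n_1 = (-0.1628, -0.9867)
n_2 = (+0.7320, -0.6813)
n_3 = (+0.9594, +0.2822)
n_4 = (-0.3844, +0.9232)
  (0,1): δ = 107.02°  ·
  (0,2): δ = 50.60°  ·
  (0,3): δ = 8.74°  ✓
  (0,4): δ = 104.96°  ·
  (1,2): δ = 123.58°  ·
  (1,3): δ = 64.24°  ·
  (1,4): δ = 31.98°  ✓
  (2,3): δ = 120.66°  ·
  (2,4): δ = 24.44°  ✓
  (3,4): δ = 83.78°  ·
antipodal pairs: 3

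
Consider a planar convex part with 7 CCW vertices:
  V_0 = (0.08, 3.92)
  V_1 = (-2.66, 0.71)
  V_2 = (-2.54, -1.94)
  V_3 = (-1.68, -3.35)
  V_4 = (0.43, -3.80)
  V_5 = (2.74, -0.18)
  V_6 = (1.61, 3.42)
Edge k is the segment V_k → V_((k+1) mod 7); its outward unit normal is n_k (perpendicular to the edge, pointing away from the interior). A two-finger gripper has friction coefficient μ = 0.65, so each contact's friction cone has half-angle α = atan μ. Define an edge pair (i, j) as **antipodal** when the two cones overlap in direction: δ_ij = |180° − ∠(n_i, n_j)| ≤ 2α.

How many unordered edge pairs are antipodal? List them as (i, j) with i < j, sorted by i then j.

α = atan 0.65 = 33.02°;  2α = 66.05°
n_0 = (-0.7606, +0.6492)
n_1 = (-0.9990, -0.0452)
n_2 = (-0.8537, -0.5207)
n_3 = (-0.2086, -0.9780)
n_4 = (+0.8430, -0.5379)
n_5 = (+0.9541, +0.2995)
n_6 = (+0.3106, +0.9505)
  (0,1): δ = 136.92°  ·
  (0,2): δ = 108.14°  ·
  (0,3): δ = 61.56°  ✓
  (0,4): δ = 7.94°  ✓
  (0,5): δ = 57.91°  ✓
  (0,6): δ = 112.39°  ·
  (1,2): δ = 151.21°  ·
  (1,3): δ = 104.63°  ·
  (1,4): δ = 35.14°  ✓
  (1,5): δ = 14.83°  ✓
  (1,6): δ = 69.31°  ·
  (2,3): δ = 133.42°  ·
  (2,4): δ = 63.92°  ✓
  (2,5): δ = 13.95°  ✓
  (2,6): δ = 40.52°  ✓
  (3,4): δ = 110.50°  ·
  (3,5): δ = 60.53°  ✓
  (3,6): δ = 6.06°  ✓
  (4,5): δ = 130.03°  ·
  (4,6): δ = 75.55°  ·
  (5,6): δ = 125.52°  ·
antipodal pairs: 10

count = 10; pairs: (0,3), (0,4), (0,5), (1,4), (1,5), (2,4), (2,5), (2,6), (3,5), (3,6)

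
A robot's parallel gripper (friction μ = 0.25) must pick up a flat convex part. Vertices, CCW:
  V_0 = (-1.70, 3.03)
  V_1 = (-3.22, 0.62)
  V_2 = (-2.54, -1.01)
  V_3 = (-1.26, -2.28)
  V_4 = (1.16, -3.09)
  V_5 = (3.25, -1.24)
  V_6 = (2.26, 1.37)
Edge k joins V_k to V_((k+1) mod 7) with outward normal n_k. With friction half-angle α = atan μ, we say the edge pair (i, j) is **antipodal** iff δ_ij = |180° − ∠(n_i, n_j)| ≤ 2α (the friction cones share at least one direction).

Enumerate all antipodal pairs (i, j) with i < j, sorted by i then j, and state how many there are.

count = 5; pairs: (0,4), (1,5), (2,5), (2,6), (3,6)

α = atan 0.25 = 14.04°;  2α = 28.07°
n_0 = (-0.8458, +0.5335)
n_1 = (-0.9229, -0.3850)
n_2 = (-0.7043, -0.7099)
n_3 = (-0.3174, -0.9483)
n_4 = (+0.6628, -0.7488)
n_5 = (+0.9350, +0.3547)
n_6 = (+0.3866, +0.9222)
  (0,1): δ = 125.12°  ·
  (0,2): δ = 102.54°  ·
  (0,3): δ = 76.27°  ·
  (0,4): δ = 16.25°  ✓
  (0,5): δ = 53.01°  ·
  (0,6): δ = 99.50°  ·
  (1,2): δ = 157.42°  ·
  (1,3): δ = 131.15°  ·
  (1,4): δ = 71.13°  ·
  (1,5): δ = 1.87°  ✓
  (1,6): δ = 44.61°  ·
  (2,3): δ = 153.73°  ·
  (2,4): δ = 93.71°  ·
  (2,5): δ = 24.45°  ✓
  (2,6): δ = 22.03°  ✓
  (3,4): δ = 119.98°  ·
  (3,5): δ = 50.72°  ·
  (3,6): δ = 4.24°  ✓
  (4,5): δ = 110.74°  ·
  (4,6): δ = 64.26°  ·
  (5,6): δ = 133.52°  ·
antipodal pairs: 5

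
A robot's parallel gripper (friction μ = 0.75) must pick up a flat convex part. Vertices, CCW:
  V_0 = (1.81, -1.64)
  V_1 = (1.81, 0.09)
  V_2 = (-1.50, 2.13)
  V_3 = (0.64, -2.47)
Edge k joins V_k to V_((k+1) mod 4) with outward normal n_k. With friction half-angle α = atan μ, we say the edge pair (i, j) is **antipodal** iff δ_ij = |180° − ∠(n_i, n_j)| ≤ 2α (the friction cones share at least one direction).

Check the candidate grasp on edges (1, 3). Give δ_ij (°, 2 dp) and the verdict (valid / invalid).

δ = 67.00°, valid

α = atan 0.75 = 36.87°;  2α = 73.74°
edge 1: e_1 = (-3.31, +2.04);  n_1 = (+0.5247, +0.8513)
edge 3: e_3 = (+1.17, +0.83);  n_3 = (+0.5786, -0.8156)
∠(n_1, n_3) = 113.00°
δ = |180° − 113.00°| = 67.00°
67.00° ≤ 2α = 73.74°  →  valid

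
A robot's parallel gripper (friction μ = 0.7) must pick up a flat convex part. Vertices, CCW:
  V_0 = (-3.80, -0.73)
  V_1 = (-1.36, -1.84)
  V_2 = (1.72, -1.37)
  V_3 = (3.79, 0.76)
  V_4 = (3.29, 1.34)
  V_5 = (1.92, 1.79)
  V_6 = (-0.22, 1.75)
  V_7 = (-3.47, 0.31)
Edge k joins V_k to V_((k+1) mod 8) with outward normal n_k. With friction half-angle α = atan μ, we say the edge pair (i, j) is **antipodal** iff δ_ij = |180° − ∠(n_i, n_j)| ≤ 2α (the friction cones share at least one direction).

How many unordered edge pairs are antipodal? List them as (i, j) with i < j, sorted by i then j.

count = 14; pairs: (0,3), (0,4), (0,5), (0,6), (1,3), (1,4), (1,5), (1,6), (1,7), (2,4), (2,5), (2,6), (2,7), (3,7)

α = atan 0.7 = 34.99°;  2α = 69.98°
n_0 = (-0.4141, -0.9102)
n_1 = (+0.1509, -0.9886)
n_2 = (+0.7171, -0.6969)
n_3 = (+0.7574, +0.6529)
n_4 = (+0.3121, +0.9501)
n_5 = (-0.0187, +0.9998)
n_6 = (-0.4051, +0.9143)
n_7 = (-0.9532, +0.3024)
  (0,1): δ = 146.86°  ·
  (0,2): δ = 109.72°  ·
  (0,3): δ = 24.77°  ✓
  (0,4): δ = 6.28°  ✓
  (0,5): δ = 25.53°  ✓
  (0,6): δ = 48.36°  ✓
  (0,7): δ = 96.86°  ·
  (1,2): δ = 142.86°  ·
  (1,3): δ = 57.91°  ✓
  (1,4): δ = 26.86°  ✓
  (1,5): δ = 7.61°  ✓
  (1,6): δ = 15.22°  ✓
  (1,7): δ = 63.72°  ✓
  (2,3): δ = 95.05°  ·
  (2,4): δ = 64.00°  ✓
  (2,5): δ = 44.75°  ✓
  (2,6): δ = 21.92°  ✓
  (2,7): δ = 26.58°  ✓
  (3,4): δ = 148.95°  ·
  (3,5): δ = 129.69°  ·
  (3,6): δ = 106.87°  ·
  (3,7): δ = 58.37°  ✓
  (4,5): δ = 160.75°  ·
  (4,6): δ = 137.92°  ·
  (4,7): δ = 89.42°  ·
  (5,6): δ = 157.17°  ·
  (5,7): δ = 108.68°  ·
  (6,7): δ = 131.50°  ·
antipodal pairs: 14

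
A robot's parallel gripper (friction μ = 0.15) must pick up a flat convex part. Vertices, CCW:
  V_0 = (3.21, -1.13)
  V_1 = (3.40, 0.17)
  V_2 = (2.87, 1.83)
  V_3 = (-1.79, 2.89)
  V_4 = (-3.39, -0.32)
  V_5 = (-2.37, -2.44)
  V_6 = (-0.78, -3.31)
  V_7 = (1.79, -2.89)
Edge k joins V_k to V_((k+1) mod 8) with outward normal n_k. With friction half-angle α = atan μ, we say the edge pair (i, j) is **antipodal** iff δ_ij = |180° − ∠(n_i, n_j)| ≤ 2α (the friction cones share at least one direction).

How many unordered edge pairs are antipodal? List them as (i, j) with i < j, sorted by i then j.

α = atan 0.15 = 8.53°;  2α = 17.06°
n_0 = (+0.9895, -0.1446)
n_1 = (+0.9526, +0.3042)
n_2 = (+0.2218, +0.9751)
n_3 = (-0.8950, +0.4461)
n_4 = (-0.9011, -0.4336)
n_5 = (-0.4800, -0.8773)
n_6 = (+0.1613, -0.9869)
n_7 = (+0.7783, -0.6279)
  (0,1): δ = 153.98°  ·
  (0,2): δ = 94.50°  ·
  (0,3): δ = 18.18°  ·
  (0,4): δ = 34.01°  ·
  (0,5): δ = 69.63°  ·
  (0,6): δ = 107.60°  ·
  (0,7): δ = 149.42°  ·
  (1,2): δ = 120.52°  ·
  (1,3): δ = 44.20°  ·
  (1,4): δ = 7.99°  ✓
  (1,5): δ = 43.61°  ·
  (1,6): δ = 81.57°  ·
  (1,7): δ = 123.40°  ·
  (2,3): δ = 103.68°  ·
  (2,4): δ = 51.49°  ·
  (2,5): δ = 15.87°  ✓
  (2,6): δ = 22.10°  ·
  (2,7): δ = 63.92°  ·
  (3,4): δ = 127.81°  ·
  (3,5): δ = 92.19°  ·
  (3,6): δ = 54.22°  ·
  (3,7): δ = 12.40°  ✓
  (4,5): δ = 144.38°  ·
  (4,6): δ = 106.41°  ·
  (4,7): δ = 64.59°  ·
  (5,6): δ = 142.03°  ·
  (5,7): δ = 100.21°  ·
  (6,7): δ = 138.18°  ·
antipodal pairs: 3

count = 3; pairs: (1,4), (2,5), (3,7)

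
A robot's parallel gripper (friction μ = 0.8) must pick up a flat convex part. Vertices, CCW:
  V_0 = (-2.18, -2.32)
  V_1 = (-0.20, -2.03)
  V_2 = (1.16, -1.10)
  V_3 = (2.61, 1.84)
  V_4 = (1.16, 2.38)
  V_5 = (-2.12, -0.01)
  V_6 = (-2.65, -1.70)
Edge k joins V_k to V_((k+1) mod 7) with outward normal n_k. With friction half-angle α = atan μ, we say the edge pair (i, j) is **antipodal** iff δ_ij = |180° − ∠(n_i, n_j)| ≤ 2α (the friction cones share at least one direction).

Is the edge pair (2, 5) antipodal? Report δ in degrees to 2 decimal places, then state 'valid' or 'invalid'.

δ = 8.84°, valid

α = atan 0.8 = 38.66°;  2α = 77.32°
edge 2: e_2 = (+1.45, +2.94);  n_2 = (+0.8969, -0.4423)
edge 5: e_5 = (-0.53, -1.69);  n_5 = (-0.9542, +0.2992)
∠(n_2, n_5) = 171.16°
δ = |180° − 171.16°| = 8.84°
8.84° ≤ 2α = 77.32°  →  valid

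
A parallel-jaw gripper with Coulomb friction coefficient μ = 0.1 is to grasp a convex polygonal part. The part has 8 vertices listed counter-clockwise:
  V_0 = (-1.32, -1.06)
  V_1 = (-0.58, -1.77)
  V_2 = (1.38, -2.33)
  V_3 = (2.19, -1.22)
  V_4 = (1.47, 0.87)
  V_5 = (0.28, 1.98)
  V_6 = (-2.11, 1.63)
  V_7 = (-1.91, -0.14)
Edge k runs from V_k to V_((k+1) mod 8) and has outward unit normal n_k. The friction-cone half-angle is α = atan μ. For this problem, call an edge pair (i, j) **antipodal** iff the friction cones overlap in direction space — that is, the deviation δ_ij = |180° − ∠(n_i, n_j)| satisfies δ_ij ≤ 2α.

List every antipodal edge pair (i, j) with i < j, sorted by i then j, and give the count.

count = 1; pairs: (0,4)

α = atan 0.1 = 5.71°;  2α = 11.42°
n_0 = (-0.6923, -0.7216)
n_1 = (-0.2747, -0.9615)
n_2 = (+0.8078, -0.5895)
n_3 = (+0.9455, +0.3257)
n_4 = (+0.6821, +0.7313)
n_5 = (-0.1449, +0.9894)
n_6 = (-0.9937, -0.1123)
n_7 = (-0.8418, -0.5398)
  (0,1): δ = 152.13°  ·
  (0,2): δ = 82.30°  ·
  (0,3): δ = 27.18°  ·
  (0,4): δ = 0.81°  ✓
  (0,5): δ = 52.15°  ·
  (0,6): δ = 140.26°  ·
  (0,7): δ = 166.49°  ·
  (1,2): δ = 110.17°  ·
  (1,3): δ = 55.05°  ·
  (1,4): δ = 27.06°  ·
  (1,5): δ = 24.28°  ·
  (1,6): δ = 112.39°  ·
  (1,7): δ = 138.62°  ·
  (2,3): δ = 124.87°  ·
  (2,4): δ = 96.89°  ·
  (2,5): δ = 45.55°  ·
  (2,6): δ = 42.57°  ·
  (2,7): δ = 68.79°  ·
  (3,4): δ = 152.02°  ·
  (3,5): δ = 100.68°  ·
  (3,6): δ = 12.56°  ·
  (3,7): δ = 13.66°  ·
  (4,5): δ = 128.66°  ·
  (4,6): δ = 40.55°  ·
  (4,7): δ = 14.32°  ·
  (5,6): δ = 91.88°  ·
  (5,7): δ = 65.66°  ·
  (6,7): δ = 153.77°  ·
antipodal pairs: 1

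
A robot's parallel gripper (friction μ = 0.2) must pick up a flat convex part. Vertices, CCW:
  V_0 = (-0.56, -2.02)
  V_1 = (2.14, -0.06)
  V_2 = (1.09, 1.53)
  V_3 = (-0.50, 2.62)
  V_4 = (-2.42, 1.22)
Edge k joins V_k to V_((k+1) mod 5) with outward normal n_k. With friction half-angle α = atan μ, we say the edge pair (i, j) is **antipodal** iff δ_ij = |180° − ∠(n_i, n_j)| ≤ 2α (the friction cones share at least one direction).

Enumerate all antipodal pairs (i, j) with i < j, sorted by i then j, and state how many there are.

α = atan 0.2 = 11.31°;  2α = 22.62°
n_0 = (+0.5875, -0.8093)
n_1 = (+0.8345, +0.5511)
n_2 = (+0.5654, +0.8248)
n_3 = (-0.5892, +0.8080)
n_4 = (-0.8673, -0.4979)
  (0,1): δ = 92.54°  ·
  (0,2): δ = 70.41°  ·
  (0,3): δ = 0.12°  ✓
  (0,4): δ = 83.88°  ·
  (1,2): δ = 157.87°  ·
  (1,3): δ = 87.34°  ·
  (1,4): δ = 3.58°  ✓
  (2,3): δ = 109.47°  ·
  (2,4): δ = 25.71°  ·
  (3,4): δ = 96.24°  ·
antipodal pairs: 2

count = 2; pairs: (0,3), (1,4)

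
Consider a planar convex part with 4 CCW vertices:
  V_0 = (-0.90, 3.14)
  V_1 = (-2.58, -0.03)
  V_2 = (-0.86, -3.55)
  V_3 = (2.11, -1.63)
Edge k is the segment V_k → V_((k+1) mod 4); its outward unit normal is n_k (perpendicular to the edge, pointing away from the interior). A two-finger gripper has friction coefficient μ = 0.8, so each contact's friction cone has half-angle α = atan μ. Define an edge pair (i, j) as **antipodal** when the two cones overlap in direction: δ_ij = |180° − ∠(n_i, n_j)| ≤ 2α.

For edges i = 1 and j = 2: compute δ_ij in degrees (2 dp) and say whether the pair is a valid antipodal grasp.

δ = 83.16°, invalid

α = atan 0.8 = 38.66°;  2α = 77.32°
edge 1: e_1 = (+1.72, -3.52);  n_1 = (-0.8985, -0.4390)
edge 2: e_2 = (+2.97, +1.92);  n_2 = (+0.5429, -0.8398)
∠(n_1, n_2) = 96.84°
δ = |180° − 96.84°| = 83.16°
83.16° > 2α = 77.32°  →  invalid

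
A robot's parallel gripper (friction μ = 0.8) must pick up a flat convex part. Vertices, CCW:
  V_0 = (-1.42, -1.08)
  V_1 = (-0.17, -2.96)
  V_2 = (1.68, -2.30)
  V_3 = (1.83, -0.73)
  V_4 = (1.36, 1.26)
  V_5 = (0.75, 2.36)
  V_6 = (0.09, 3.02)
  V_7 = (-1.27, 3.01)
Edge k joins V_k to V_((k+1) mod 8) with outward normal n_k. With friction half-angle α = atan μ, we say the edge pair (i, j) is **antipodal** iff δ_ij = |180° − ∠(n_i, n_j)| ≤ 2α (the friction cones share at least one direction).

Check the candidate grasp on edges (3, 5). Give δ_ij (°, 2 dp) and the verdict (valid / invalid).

δ = 148.29°, invalid

α = atan 0.8 = 38.66°;  2α = 77.32°
edge 3: e_3 = (-0.47, +1.99);  n_3 = (+0.9732, +0.2299)
edge 5: e_5 = (-0.66, +0.66);  n_5 = (+0.7071, +0.7071)
∠(n_3, n_5) = 31.71°
δ = |180° − 31.71°| = 148.29°
148.29° > 2α = 77.32°  →  invalid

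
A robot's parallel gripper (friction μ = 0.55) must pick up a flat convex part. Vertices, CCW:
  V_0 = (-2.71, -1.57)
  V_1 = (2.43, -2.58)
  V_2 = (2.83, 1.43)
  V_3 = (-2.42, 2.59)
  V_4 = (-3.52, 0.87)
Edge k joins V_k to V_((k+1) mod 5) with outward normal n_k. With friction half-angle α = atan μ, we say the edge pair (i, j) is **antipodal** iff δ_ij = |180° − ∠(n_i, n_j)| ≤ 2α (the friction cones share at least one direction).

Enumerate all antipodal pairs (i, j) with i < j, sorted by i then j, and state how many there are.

α = atan 0.55 = 28.81°;  2α = 57.62°
n_0 = (-0.1928, -0.9812)
n_1 = (+0.9951, -0.0993)
n_2 = (+0.2157, +0.9764)
n_3 = (-0.8424, +0.5388)
n_4 = (-0.9491, -0.3151)
  (0,1): δ = 84.58°  ·
  (0,2): δ = 1.34°  ✓
  (0,3): δ = 68.52°  ·
  (0,4): δ = 119.48°  ·
  (1,2): δ = 96.76°  ·
  (1,3): δ = 26.90°  ✓
  (1,4): δ = 24.06°  ✓
  (2,3): δ = 110.14°  ·
  (2,4): δ = 59.18°  ·
  (3,4): δ = 129.04°  ·
antipodal pairs: 3

count = 3; pairs: (0,2), (1,3), (1,4)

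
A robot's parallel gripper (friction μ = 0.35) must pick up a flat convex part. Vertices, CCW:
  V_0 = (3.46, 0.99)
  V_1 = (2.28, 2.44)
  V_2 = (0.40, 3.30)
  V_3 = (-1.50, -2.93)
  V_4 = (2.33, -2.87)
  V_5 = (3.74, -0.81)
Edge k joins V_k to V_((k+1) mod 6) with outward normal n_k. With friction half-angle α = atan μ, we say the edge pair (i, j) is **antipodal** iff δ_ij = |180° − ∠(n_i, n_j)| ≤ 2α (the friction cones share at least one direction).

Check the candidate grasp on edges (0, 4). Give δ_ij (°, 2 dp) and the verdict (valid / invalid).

α = atan 0.35 = 19.29°;  2α = 38.58°
edge 0: e_0 = (-1.18, +1.45);  n_0 = (+0.7756, +0.6312)
edge 4: e_4 = (+1.41, +2.06);  n_4 = (+0.8252, -0.5648)
∠(n_0, n_4) = 73.53°
δ = |180° − 73.53°| = 106.47°
106.47° > 2α = 38.58°  →  invalid

δ = 106.47°, invalid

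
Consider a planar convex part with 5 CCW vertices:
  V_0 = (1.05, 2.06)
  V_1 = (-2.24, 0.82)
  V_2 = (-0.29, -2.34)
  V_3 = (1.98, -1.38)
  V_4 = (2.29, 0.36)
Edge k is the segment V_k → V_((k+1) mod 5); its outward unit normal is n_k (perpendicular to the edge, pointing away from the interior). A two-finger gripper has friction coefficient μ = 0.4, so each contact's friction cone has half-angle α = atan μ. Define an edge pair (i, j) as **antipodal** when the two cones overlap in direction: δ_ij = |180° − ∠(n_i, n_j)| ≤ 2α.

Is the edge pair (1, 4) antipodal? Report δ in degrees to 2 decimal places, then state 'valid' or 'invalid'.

δ = 4.43°, valid

α = atan 0.4 = 21.80°;  2α = 43.60°
edge 1: e_1 = (+1.95, -3.16);  n_1 = (-0.8510, -0.5251)
edge 4: e_4 = (-1.24, +1.70);  n_4 = (+0.8079, +0.5893)
∠(n_1, n_4) = 175.57°
δ = |180° − 175.57°| = 4.43°
4.43° ≤ 2α = 43.60°  →  valid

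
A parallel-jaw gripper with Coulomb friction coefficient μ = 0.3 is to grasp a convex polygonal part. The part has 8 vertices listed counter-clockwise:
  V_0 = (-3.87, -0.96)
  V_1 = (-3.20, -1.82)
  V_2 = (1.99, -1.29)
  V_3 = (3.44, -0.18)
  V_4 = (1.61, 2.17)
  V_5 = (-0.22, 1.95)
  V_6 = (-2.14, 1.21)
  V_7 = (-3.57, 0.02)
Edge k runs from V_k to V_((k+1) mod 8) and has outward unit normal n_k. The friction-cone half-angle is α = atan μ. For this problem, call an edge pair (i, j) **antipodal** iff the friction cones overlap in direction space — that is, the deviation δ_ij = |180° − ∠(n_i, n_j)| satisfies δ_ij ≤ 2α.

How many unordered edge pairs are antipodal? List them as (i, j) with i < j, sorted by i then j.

count = 6; pairs: (0,3), (1,4), (1,5), (2,4), (2,5), (2,6)

α = atan 0.3 = 16.70°;  2α = 33.40°
n_0 = (-0.7889, -0.6146)
n_1 = (+0.1016, -0.9948)
n_2 = (+0.6079, -0.7940)
n_3 = (+0.7890, +0.6144)
n_4 = (-0.1194, +0.9929)
n_5 = (-0.3596, +0.9331)
n_6 = (-0.6397, +0.7687)
n_7 = (-0.9562, +0.2927)
  (0,1): δ = 122.09°  ·
  (0,2): δ = 90.49°  ·
  (0,3): δ = 0.01°  ✓
  (0,4): δ = 58.93°  ·
  (0,5): δ = 73.16°  ·
  (0,6): δ = 91.85°  ·
  (0,7): δ = 125.06°  ·
  (1,2): δ = 148.40°  ·
  (1,3): δ = 57.92°  ·
  (1,4): δ = 1.02°  ✓
  (1,5): δ = 15.25°  ✓
  (1,6): δ = 33.94°  ·
  (1,7): δ = 67.15°  ·
  (2,3): δ = 89.53°  ·
  (2,4): δ = 30.58°  ✓
  (2,5): δ = 16.36°  ✓
  (2,6): δ = 2.33°  ✓
  (2,7): δ = 35.54°  ·
  (3,4): δ = 121.05°  ·
  (3,5): δ = 106.83°  ·
  (3,6): δ = 88.14°  ·
  (3,7): δ = 54.93°  ·
  (4,5): δ = 165.78°  ·
  (4,6): δ = 147.09°  ·
  (4,7): δ = 113.88°  ·
  (5,6): δ = 161.31°  ·
  (5,7): δ = 128.10°  ·
  (6,7): δ = 146.79°  ·
antipodal pairs: 6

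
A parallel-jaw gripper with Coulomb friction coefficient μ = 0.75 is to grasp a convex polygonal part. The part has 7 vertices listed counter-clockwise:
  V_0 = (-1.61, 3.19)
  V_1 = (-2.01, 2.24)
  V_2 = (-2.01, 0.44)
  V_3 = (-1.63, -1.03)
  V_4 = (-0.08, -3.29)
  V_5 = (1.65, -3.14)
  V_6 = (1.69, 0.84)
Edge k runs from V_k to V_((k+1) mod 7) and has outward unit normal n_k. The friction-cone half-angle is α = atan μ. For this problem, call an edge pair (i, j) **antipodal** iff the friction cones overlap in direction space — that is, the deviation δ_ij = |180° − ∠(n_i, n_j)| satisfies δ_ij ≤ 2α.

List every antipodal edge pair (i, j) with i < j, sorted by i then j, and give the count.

α = atan 0.75 = 36.87°;  2α = 73.74°
n_0 = (-0.9216, +0.3881)
n_1 = (-1.0000, -0.0000)
n_2 = (-0.9682, -0.2503)
n_3 = (-0.8247, -0.5656)
n_4 = (+0.0864, -0.9963)
n_5 = (+0.9999, -0.0100)
n_6 = (+0.5801, +0.8146)
  (0,1): δ = 157.17°  ·
  (0,2): δ = 142.67°  ·
  (0,3): δ = 122.72°  ·
  (0,4): δ = 62.21°  ✓
  (0,5): δ = 22.26°  ✓
  (0,6): δ = 77.38°  ·
  (1,2): δ = 165.51°  ·
  (1,3): δ = 145.56°  ·
  (1,4): δ = 85.04°  ·
  (1,5): δ = 0.58°  ✓
  (1,6): δ = 54.54°  ✓
  (2,3): δ = 160.05°  ·
  (2,4): δ = 99.54°  ·
  (2,5): δ = 15.07°  ✓
  (2,6): δ = 40.05°  ✓
  (3,4): δ = 119.49°  ·
  (3,5): δ = 35.02°  ✓
  (3,6): δ = 20.10°  ✓
  (4,5): δ = 95.53°  ·
  (4,6): δ = 40.41°  ✓
  (5,6): δ = 124.88°  ·
antipodal pairs: 9

count = 9; pairs: (0,4), (0,5), (1,5), (1,6), (2,5), (2,6), (3,5), (3,6), (4,6)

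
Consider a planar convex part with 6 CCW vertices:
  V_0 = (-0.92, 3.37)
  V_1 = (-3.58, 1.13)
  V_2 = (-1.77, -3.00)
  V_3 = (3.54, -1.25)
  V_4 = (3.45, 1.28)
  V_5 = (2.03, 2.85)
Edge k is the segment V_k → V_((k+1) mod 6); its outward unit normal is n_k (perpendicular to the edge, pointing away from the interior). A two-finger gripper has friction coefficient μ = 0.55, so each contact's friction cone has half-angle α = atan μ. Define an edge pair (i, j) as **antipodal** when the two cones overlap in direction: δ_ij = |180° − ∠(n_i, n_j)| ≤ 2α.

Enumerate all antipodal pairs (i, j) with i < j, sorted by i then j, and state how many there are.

α = atan 0.55 = 28.81°;  2α = 57.62°
n_0 = (-0.6441, +0.7649)
n_1 = (-0.9159, -0.4014)
n_2 = (+0.3130, -0.9498)
n_3 = (+0.9994, +0.0356)
n_4 = (+0.7416, +0.6708)
n_5 = (+0.1736, +0.9848)
  (0,1): δ = 106.44°  ·
  (0,2): δ = 21.86°  ✓
  (0,3): δ = 51.94°  ✓
  (0,4): δ = 92.03°  ·
  (0,5): δ = 129.90°  ·
  (1,2): δ = 95.43°  ·
  (1,3): δ = 21.63°  ✓
  (1,4): δ = 18.46°  ✓
  (1,5): δ = 56.34°  ✓
  (2,3): δ = 106.20°  ·
  (2,4): δ = 66.11°  ·
  (2,5): δ = 28.24°  ✓
  (3,4): δ = 139.91°  ·
  (3,5): δ = 102.03°  ·
  (4,5): δ = 142.12°  ·
antipodal pairs: 6

count = 6; pairs: (0,2), (0,3), (1,3), (1,4), (1,5), (2,5)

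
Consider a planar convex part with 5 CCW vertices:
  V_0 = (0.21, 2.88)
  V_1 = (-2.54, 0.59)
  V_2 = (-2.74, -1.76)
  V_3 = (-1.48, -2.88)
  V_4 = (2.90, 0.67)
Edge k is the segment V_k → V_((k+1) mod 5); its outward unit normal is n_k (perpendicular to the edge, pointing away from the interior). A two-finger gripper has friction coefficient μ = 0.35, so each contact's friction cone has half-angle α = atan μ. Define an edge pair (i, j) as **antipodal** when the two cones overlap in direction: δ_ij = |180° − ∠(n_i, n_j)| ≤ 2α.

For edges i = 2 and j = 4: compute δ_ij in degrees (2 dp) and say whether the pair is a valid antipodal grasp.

δ = 2.23°, valid

α = atan 0.35 = 19.29°;  2α = 38.58°
edge 2: e_2 = (+1.26, -1.12);  n_2 = (-0.6644, -0.7474)
edge 4: e_4 = (-2.69, +2.21);  n_4 = (+0.6348, +0.7727)
∠(n_2, n_4) = 177.77°
δ = |180° − 177.77°| = 2.23°
2.23° ≤ 2α = 38.58°  →  valid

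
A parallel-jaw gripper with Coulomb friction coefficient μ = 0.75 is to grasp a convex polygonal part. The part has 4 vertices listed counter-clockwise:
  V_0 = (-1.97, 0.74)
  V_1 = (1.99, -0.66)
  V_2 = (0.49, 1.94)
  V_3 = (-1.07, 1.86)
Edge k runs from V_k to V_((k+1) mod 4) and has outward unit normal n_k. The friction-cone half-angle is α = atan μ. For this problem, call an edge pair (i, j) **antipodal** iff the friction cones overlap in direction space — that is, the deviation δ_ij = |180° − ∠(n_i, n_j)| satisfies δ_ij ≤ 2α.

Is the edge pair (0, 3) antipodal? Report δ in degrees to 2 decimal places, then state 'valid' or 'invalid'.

α = atan 0.75 = 36.87°;  2α = 73.74°
edge 0: e_0 = (+3.96, -1.40);  n_0 = (-0.3333, -0.9428)
edge 3: e_3 = (-0.90, -1.12);  n_3 = (-0.7795, +0.6264)
∠(n_0, n_3) = 109.31°
δ = |180° − 109.31°| = 70.69°
70.69° ≤ 2α = 73.74°  →  valid

δ = 70.69°, valid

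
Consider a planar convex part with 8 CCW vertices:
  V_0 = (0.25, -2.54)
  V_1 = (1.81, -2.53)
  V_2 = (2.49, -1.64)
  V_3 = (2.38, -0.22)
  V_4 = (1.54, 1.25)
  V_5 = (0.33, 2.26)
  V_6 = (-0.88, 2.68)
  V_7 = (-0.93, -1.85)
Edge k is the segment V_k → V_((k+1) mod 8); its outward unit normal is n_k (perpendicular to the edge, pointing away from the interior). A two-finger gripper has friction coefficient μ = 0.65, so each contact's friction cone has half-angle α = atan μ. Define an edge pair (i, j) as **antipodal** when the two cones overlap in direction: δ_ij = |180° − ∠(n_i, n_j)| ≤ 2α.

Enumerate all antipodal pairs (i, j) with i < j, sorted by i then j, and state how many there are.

α = atan 0.65 = 33.02°;  2α = 66.05°
n_0 = (+0.0064, -1.0000)
n_1 = (+0.7946, -0.6071)
n_2 = (+0.9970, +0.0772)
n_3 = (+0.8682, +0.4961)
n_4 = (+0.6408, +0.7677)
n_5 = (+0.3279, +0.9447)
n_6 = (-0.9999, +0.0110)
n_7 = (-0.5048, -0.8632)
  (0,1): δ = 127.75°  ·
  (0,2): δ = 85.94°  ·
  (0,3): δ = 60.62°  ✓
  (0,4): δ = 40.22°  ✓
  (0,5): δ = 19.51°  ✓
  (0,6): δ = 89.00°  ·
  (0,7): δ = 149.32°  ·
  (1,2): δ = 138.19°  ·
  (1,3): δ = 112.87°  ·
  (1,4): δ = 92.47°  ·
  (1,5): δ = 71.76°  ·
  (1,6): δ = 36.75°  ✓
  (1,7): δ = 97.06°  ·
  (2,3): δ = 154.68°  ·
  (2,4): δ = 134.28°  ·
  (2,5): δ = 113.57°  ·
  (2,6): δ = 5.06°  ✓
  (2,7): δ = 55.25°  ✓
  (3,4): δ = 159.60°  ·
  (3,5): δ = 138.89°  ·
  (3,6): δ = 30.38°  ✓
  (3,7): δ = 29.94°  ✓
  (4,5): δ = 159.29°  ·
  (4,6): δ = 50.78°  ✓
  (4,7): δ = 9.54°  ✓
  (5,6): δ = 71.49°  ·
  (5,7): δ = 11.17°  ✓
  (6,7): δ = 119.68°  ·
antipodal pairs: 11

count = 11; pairs: (0,3), (0,4), (0,5), (1,6), (2,6), (2,7), (3,6), (3,7), (4,6), (4,7), (5,7)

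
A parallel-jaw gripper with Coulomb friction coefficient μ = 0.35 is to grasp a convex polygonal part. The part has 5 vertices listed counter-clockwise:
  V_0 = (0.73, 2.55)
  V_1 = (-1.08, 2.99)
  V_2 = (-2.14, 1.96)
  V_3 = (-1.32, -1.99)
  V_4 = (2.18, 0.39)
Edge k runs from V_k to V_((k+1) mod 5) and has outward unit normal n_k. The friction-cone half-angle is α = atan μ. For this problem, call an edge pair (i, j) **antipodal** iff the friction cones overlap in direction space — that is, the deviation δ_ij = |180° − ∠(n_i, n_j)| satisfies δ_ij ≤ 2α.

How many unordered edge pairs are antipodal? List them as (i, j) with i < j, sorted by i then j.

α = atan 0.35 = 19.29°;  2α = 38.58°
n_0 = (+0.2362, +0.9717)
n_1 = (-0.6969, +0.7172)
n_2 = (-0.9791, -0.2033)
n_3 = (+0.5623, -0.8269)
n_4 = (+0.8303, +0.5574)
  (0,1): δ = 122.16°  ·
  (0,2): δ = 64.61°  ·
  (0,3): δ = 47.88°  ·
  (0,4): δ = 137.54°  ·
  (1,2): δ = 122.45°  ·
  (1,3): δ = 9.96°  ✓
  (1,4): δ = 79.70°  ·
  (2,3): δ = 67.51°  ·
  (2,4): δ = 22.15°  ✓
  (3,4): δ = 90.34°  ·
antipodal pairs: 2

count = 2; pairs: (1,3), (2,4)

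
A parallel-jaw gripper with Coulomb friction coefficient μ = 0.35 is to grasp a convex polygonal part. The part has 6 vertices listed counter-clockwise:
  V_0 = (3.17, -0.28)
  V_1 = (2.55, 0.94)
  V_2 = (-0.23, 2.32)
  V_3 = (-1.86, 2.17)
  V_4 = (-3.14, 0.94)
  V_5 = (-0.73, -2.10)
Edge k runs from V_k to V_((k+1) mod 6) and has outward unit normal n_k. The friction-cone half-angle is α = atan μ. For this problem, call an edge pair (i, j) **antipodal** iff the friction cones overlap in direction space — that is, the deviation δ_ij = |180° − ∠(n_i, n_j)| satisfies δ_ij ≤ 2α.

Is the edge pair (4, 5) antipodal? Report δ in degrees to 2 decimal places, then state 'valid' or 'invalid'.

δ = 103.39°, invalid

α = atan 0.35 = 19.29°;  2α = 38.58°
edge 4: e_4 = (+2.41, -3.04);  n_4 = (-0.7836, -0.6212)
edge 5: e_5 = (+3.90, +1.82);  n_5 = (+0.4229, -0.9062)
∠(n_4, n_5) = 76.61°
δ = |180° − 76.61°| = 103.39°
103.39° > 2α = 38.58°  →  invalid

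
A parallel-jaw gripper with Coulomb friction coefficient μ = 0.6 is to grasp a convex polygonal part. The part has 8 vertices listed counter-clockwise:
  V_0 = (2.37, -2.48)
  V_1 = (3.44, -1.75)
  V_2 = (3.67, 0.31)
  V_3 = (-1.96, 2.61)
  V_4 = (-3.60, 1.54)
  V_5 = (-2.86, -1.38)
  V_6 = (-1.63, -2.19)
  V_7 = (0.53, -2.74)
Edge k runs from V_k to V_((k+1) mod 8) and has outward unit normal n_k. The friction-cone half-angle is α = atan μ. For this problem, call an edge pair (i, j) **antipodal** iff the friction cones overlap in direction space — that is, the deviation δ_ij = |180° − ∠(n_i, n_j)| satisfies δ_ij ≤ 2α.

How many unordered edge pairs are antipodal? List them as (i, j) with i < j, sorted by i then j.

α = atan 0.6 = 30.96°;  2α = 61.93°
n_0 = (+0.5636, -0.8261)
n_1 = (+0.9938, -0.1110)
n_2 = (+0.3782, +0.9257)
n_3 = (-0.5464, +0.8375)
n_4 = (-0.9694, -0.2457)
n_5 = (-0.5500, -0.8352)
n_6 = (-0.2468, -0.9691)
n_7 = (+0.1399, -0.9902)
  (0,1): δ = 130.67°  ·
  (0,2): δ = 56.52°  ✓
  (0,3): δ = 1.18°  ✓
  (0,4): δ = 69.92°  ·
  (0,5): δ = 112.33°  ·
  (0,6): δ = 131.41°  ·
  (0,7): δ = 153.74°  ·
  (1,2): δ = 105.85°  ·
  (1,3): δ = 50.51°  ✓
  (1,4): δ = 20.59°  ✓
  (1,5): δ = 63.00°  ·
  (1,6): δ = 82.09°  ·
  (1,7): δ = 104.41°  ·
  (2,3): δ = 124.66°  ·
  (2,4): δ = 53.56°  ✓
  (2,5): δ = 11.15°  ✓
  (2,6): δ = 7.94°  ✓
  (2,7): δ = 30.26°  ✓
  (3,4): δ = 108.90°  ·
  (3,5): δ = 66.49°  ·
  (3,6): δ = 47.41°  ✓
  (3,7): δ = 25.08°  ✓
  (4,5): δ = 137.59°  ·
  (4,6): δ = 118.51°  ·
  (4,7): δ = 96.18°  ·
  (5,6): δ = 160.92°  ·
  (5,7): δ = 138.59°  ·
  (6,7): δ = 157.67°  ·
antipodal pairs: 10

count = 10; pairs: (0,2), (0,3), (1,3), (1,4), (2,4), (2,5), (2,6), (2,7), (3,6), (3,7)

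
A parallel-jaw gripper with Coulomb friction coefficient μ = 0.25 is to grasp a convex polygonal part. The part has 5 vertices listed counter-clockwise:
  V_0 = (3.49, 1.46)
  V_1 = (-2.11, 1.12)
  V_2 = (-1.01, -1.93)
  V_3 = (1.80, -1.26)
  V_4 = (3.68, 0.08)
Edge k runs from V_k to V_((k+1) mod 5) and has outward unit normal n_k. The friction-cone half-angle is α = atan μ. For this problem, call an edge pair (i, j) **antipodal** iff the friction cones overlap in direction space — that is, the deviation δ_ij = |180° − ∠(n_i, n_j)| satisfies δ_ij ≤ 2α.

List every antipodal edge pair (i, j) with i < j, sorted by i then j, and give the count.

α = atan 0.25 = 14.04°;  2α = 28.07°
n_0 = (-0.0606, +0.9982)
n_1 = (-0.9407, -0.3393)
n_2 = (+0.2319, -0.9727)
n_3 = (+0.5804, -0.8143)
n_4 = (+0.9907, +0.1364)
  (0,1): δ = 73.64°  ·
  (0,2): δ = 9.94°  ✓
  (0,3): δ = 32.01°  ·
  (0,4): δ = 94.36°  ·
  (1,2): δ = 96.42°  ·
  (1,3): δ = 74.35°  ·
  (1,4): δ = 11.99°  ✓
  (2,3): δ = 157.93°  ·
  (2,4): δ = 95.57°  ·
  (3,4): δ = 117.64°  ·
antipodal pairs: 2

count = 2; pairs: (0,2), (1,4)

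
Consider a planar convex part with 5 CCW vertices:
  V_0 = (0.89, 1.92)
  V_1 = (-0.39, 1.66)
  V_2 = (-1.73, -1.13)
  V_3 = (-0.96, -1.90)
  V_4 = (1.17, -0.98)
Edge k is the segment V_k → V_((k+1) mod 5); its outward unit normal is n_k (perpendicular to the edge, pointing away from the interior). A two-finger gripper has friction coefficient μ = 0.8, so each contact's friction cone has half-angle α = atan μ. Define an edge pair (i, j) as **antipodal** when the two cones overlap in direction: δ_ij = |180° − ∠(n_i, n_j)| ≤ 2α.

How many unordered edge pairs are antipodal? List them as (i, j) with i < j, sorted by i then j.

count = 5; pairs: (0,2), (0,3), (1,3), (1,4), (2,4)

α = atan 0.8 = 38.66°;  2α = 77.32°
n_0 = (-0.1991, +0.9800)
n_1 = (-0.9014, +0.4329)
n_2 = (-0.7071, -0.7071)
n_3 = (+0.3965, -0.9180)
n_4 = (+0.9954, +0.0961)
  (0,1): δ = 127.14°  ·
  (0,2): δ = 56.48°  ✓
  (0,3): δ = 11.88°  ✓
  (0,4): δ = 84.03°  ·
  (1,2): δ = 109.35°  ·
  (1,3): δ = 40.98°  ✓
  (1,4): δ = 31.17°  ✓
  (2,3): δ = 111.64°  ·
  (2,4): δ = 39.49°  ✓
  (3,4): δ = 107.85°  ·
antipodal pairs: 5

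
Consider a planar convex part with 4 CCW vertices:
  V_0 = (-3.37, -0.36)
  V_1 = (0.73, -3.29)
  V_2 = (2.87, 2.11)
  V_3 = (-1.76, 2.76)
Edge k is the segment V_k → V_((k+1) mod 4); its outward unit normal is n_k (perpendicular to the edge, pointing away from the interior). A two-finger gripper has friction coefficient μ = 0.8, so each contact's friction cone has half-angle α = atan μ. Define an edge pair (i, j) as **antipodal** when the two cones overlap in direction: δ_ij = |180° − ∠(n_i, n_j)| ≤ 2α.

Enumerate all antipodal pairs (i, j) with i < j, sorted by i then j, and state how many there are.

count = 4; pairs: (0,1), (0,2), (1,2), (1,3)

α = atan 0.8 = 38.66°;  2α = 77.32°
n_0 = (-0.5814, -0.8136)
n_1 = (+0.9297, -0.3684)
n_2 = (+0.1390, +0.9903)
n_3 = (-0.8887, +0.4586)
  (0,1): δ = 76.07°  ✓
  (0,2): δ = 27.56°  ✓
  (0,3): δ = 98.26°  ·
  (1,2): δ = 76.37°  ✓
  (1,3): δ = 5.68°  ✓
  (2,3): δ = 109.30°  ·
antipodal pairs: 4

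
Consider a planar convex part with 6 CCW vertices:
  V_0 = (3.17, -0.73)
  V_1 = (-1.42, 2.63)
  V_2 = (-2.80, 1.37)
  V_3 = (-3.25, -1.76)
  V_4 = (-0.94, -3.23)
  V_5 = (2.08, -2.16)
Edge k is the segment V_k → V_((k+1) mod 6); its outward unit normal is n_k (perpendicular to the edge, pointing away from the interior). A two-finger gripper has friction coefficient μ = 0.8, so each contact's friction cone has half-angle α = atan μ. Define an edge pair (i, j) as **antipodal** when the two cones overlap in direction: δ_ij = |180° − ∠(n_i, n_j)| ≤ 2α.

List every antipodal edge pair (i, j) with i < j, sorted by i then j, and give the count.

count = 8; pairs: (0,2), (0,3), (0,4), (1,3), (1,4), (1,5), (2,4), (2,5)

α = atan 0.8 = 38.66°;  2α = 77.32°
n_0 = (+0.5907, +0.8069)
n_1 = (-0.6743, +0.7385)
n_2 = (-0.9898, +0.1423)
n_3 = (-0.5369, -0.8437)
n_4 = (+0.3340, -0.9426)
n_5 = (+0.7953, -0.6062)
  (0,1): δ = 101.40°  ·
  (0,2): δ = 61.98°  ✓
  (0,3): δ = 3.73°  ✓
  (0,4): δ = 55.71°  ✓
  (0,5): δ = 88.89°  ·
  (1,2): δ = 140.58°  ·
  (1,3): δ = 74.87°  ✓
  (1,4): δ = 22.89°  ✓
  (1,5): δ = 10.29°  ✓
  (2,3): δ = 114.29°  ·
  (2,4): δ = 62.31°  ✓
  (2,5): δ = 29.13°  ✓
  (3,4): δ = 128.02°  ·
  (3,5): δ = 94.84°  ·
  (4,5): δ = 146.83°  ·
antipodal pairs: 8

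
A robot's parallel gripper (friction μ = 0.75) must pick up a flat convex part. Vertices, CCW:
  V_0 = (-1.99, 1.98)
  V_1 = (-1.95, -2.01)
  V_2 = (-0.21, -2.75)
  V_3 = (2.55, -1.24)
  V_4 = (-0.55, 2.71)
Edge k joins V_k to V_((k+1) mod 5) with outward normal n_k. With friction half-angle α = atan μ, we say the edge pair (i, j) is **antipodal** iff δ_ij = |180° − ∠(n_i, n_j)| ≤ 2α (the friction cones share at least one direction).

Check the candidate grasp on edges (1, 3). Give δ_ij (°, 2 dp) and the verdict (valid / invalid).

α = atan 0.75 = 36.87°;  2α = 73.74°
edge 1: e_1 = (+1.74, -0.74);  n_1 = (-0.3914, -0.9202)
edge 3: e_3 = (-3.10, +3.95);  n_3 = (+0.7867, +0.6174)
∠(n_1, n_3) = 151.16°
δ = |180° − 151.16°| = 28.84°
28.84° ≤ 2α = 73.74°  →  valid

δ = 28.84°, valid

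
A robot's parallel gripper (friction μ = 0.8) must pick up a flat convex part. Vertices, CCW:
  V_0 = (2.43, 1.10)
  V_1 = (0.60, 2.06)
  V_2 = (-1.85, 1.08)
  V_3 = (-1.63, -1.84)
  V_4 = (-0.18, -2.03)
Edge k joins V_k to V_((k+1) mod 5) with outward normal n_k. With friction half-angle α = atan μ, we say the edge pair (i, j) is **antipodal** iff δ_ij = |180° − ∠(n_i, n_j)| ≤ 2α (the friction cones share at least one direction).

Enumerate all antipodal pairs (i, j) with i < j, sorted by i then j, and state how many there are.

α = atan 0.8 = 38.66°;  2α = 77.32°
n_0 = (+0.4645, +0.8855)
n_1 = (-0.3714, +0.9285)
n_2 = (-0.9972, -0.0751)
n_3 = (-0.1299, -0.9915)
n_4 = (+0.7680, -0.6404)
  (0,1): δ = 130.52°  ·
  (0,2): δ = 58.01°  ✓
  (0,3): δ = 20.22°  ✓
  (0,4): δ = 77.86°  ·
  (1,2): δ = 107.49°  ·
  (1,3): δ = 29.27°  ✓
  (1,4): δ = 28.38°  ✓
  (2,3): δ = 101.77°  ·
  (2,4): δ = 44.13°  ✓
  (3,4): δ = 122.36°  ·
antipodal pairs: 5

count = 5; pairs: (0,2), (0,3), (1,3), (1,4), (2,4)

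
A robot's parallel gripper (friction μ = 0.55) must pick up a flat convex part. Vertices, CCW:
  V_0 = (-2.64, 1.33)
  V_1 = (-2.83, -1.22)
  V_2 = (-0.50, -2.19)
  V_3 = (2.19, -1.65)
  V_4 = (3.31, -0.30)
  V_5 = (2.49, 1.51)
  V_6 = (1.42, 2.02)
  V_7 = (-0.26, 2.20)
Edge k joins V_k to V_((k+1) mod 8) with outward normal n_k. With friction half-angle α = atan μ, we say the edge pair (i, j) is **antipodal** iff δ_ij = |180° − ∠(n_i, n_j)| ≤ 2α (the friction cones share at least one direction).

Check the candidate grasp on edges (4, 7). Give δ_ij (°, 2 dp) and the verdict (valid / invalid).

δ = 94.29°, invalid

α = atan 0.55 = 28.81°;  2α = 57.62°
edge 4: e_4 = (-0.82, +1.81);  n_4 = (+0.9109, +0.4127)
edge 7: e_7 = (-2.38, -0.87);  n_7 = (-0.3433, +0.9392)
∠(n_4, n_7) = 85.71°
δ = |180° − 85.71°| = 94.29°
94.29° > 2α = 57.62°  →  invalid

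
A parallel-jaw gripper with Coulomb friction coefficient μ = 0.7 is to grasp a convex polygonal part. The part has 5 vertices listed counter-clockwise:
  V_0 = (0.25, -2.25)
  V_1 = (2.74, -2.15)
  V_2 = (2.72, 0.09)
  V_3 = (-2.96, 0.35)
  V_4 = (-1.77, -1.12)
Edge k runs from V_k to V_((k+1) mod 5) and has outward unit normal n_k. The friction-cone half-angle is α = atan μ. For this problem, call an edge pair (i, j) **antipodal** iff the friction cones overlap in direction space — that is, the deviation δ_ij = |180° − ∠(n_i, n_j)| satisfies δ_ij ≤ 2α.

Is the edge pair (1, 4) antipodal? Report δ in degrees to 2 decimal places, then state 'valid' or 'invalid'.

α = atan 0.7 = 34.99°;  2α = 69.98°
edge 1: e_1 = (-0.02, +2.24);  n_1 = (+1.0000, +0.0089)
edge 4: e_4 = (+2.02, -1.13);  n_4 = (-0.4882, -0.8727)
∠(n_1, n_4) = 119.73°
δ = |180° − 119.73°| = 60.27°
60.27° ≤ 2α = 69.98°  →  valid

δ = 60.27°, valid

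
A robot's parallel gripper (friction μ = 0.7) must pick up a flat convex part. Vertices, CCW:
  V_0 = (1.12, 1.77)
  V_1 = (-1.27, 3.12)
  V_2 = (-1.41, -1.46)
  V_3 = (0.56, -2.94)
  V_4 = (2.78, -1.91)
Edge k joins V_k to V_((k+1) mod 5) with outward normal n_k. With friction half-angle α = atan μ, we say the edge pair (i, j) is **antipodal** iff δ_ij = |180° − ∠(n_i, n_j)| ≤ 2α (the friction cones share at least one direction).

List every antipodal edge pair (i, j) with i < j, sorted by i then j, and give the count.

α = atan 0.7 = 34.99°;  2α = 69.98°
n_0 = (+0.4918, +0.8707)
n_1 = (-0.9995, +0.0306)
n_2 = (-0.6006, -0.7995)
n_3 = (+0.4209, -0.9071)
n_4 = (+0.9116, +0.4112)
  (0,1): δ = 62.29°  ✓
  (0,2): δ = 7.46°  ✓
  (0,3): δ = 54.35°  ✓
  (0,4): δ = 143.74°  ·
  (1,2): δ = 125.17°  ·
  (1,3): δ = 63.36°  ✓
  (1,4): δ = 26.03°  ✓
  (2,3): δ = 118.19°  ·
  (2,4): δ = 28.80°  ✓
  (3,4): δ = 90.61°  ·
antipodal pairs: 6

count = 6; pairs: (0,1), (0,2), (0,3), (1,3), (1,4), (2,4)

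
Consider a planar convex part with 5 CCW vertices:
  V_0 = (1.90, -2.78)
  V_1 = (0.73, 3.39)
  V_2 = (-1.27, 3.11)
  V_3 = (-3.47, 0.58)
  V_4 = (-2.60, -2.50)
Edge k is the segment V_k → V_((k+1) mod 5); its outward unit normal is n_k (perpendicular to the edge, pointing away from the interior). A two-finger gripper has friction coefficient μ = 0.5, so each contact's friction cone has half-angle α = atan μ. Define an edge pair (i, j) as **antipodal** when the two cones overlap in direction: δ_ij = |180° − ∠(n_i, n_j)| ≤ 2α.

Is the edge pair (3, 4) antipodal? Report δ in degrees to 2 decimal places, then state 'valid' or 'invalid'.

δ = 109.33°, invalid

α = atan 0.5 = 26.57°;  2α = 53.13°
edge 3: e_3 = (+0.87, -3.08);  n_3 = (-0.9623, -0.2718)
edge 4: e_4 = (+4.50, -0.28);  n_4 = (-0.0621, -0.9981)
∠(n_3, n_4) = 70.67°
δ = |180° − 70.67°| = 109.33°
109.33° > 2α = 53.13°  →  invalid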